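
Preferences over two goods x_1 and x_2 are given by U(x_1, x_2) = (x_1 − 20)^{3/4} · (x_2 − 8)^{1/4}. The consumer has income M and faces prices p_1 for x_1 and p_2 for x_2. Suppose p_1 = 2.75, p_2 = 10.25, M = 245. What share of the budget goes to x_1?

After buying the subsistence bundle (20, 8), a share 0.75 of the remaining income goes to x_1: x_1* = 20 + 0.75·(M − 20p_1 − 8p_2)/p_1.
Discretionary income = 245 − 20·2.75 − 8·10.25 = 108; x_1* = 20 + 0.75·108/2.75 = 49.4545; x_2* = 8 + 0.25·108/10.25 = 10.6341.
Expenditure on x_1: 2.75·49.4545 = 136; share = 0.5551.

share on x_1 = 0.5551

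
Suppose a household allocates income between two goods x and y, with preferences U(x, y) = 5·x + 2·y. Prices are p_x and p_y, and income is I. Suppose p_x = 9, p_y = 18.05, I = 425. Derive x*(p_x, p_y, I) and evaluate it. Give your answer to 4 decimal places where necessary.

Perfect substitutes: compare marginal utility per dollar. 5/p_x vs 2/p_y → 0.5556 vs 0.1108.
x gives more utility per dollar, so spend all income on x: x* = I/p_x, y* = 0.
Numerically: x* = 47.2222, y* = 0.

x* = 47.2222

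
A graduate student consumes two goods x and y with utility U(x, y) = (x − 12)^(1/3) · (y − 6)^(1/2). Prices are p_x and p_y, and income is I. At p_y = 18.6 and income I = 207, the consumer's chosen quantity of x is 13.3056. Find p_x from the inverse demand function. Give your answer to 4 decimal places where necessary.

p_x = 6.25

MRS = (2/3)·(y−6)/(x−12). Tangency with p_x/p_y gives y−6 = (3/2)·(p_x/p_y)·(x−12).
Substituting into the budget: x* = 12 + 0.4·(I − 12·p_x − 6·p_y)/p_x, and y* = 6 + 0.6·(…)/p_y.
Set x* = 13.3056 in the demand function and solve for p_x: p_x = 6.25.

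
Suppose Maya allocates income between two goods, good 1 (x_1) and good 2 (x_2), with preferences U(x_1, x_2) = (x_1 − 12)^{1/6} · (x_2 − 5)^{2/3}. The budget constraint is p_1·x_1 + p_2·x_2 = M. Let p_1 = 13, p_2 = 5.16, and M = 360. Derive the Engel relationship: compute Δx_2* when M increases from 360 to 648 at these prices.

Substituting into the budget: x_1* = 12 + 0.2·(M − 12·p_1 − 5·p_2)/p_1, and x_2* = 5 + 0.8·(…)/p_2.
Discretionary income = 360 − 12·13 − 5·5.16 = 178.2; x_2* = 5 + 0.8·178.2/5.16 = 32.6279.
At M' = 648: x_2* = 77.2791. Change: 77.2791 − 32.6279 = 44.6512.

Δx_2* = 44.6512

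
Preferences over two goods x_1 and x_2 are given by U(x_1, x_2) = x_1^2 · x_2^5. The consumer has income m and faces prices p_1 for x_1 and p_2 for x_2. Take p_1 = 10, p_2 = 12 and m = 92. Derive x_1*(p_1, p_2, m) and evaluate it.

Demand: x_1*(p_1,p_2,m) = 2/7·m/p_1 and x_2* = 5/7·m/p_2.
At p_1=10, p_2=12, m=92: x_1* = 2/7·92/10 = 2.6286.

x_1* = 2.6286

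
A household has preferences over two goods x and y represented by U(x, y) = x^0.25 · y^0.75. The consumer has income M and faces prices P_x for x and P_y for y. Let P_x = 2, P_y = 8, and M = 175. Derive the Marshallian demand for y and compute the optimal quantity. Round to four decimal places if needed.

The MRS is (1/3)·y/x. Set MRS = P_x/P_y.
So 0.25·P_y·y = 0.75·P_x·x; combined with the budget, a share 0.25 of income goes to x.
Demand: x*(P_x,P_y,M) = 0.25·M/P_x and y* = 0.75·M/P_y.
At P_x=2, P_y=8, M=175: y* = 0.75·175/8 = 16.4062.

y* = 16.4062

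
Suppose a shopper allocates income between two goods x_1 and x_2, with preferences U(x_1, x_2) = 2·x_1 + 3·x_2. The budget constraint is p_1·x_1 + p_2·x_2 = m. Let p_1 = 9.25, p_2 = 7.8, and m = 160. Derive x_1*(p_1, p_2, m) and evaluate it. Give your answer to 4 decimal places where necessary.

Linear utility — the consumer picks whichever good has higher MU/price: 2/9.25 = 0.2162 vs 3/7.8 = 0.3846.
x_2 gives more utility per dollar, so spend all income on x_2: x_2* = m/p_2, x_1* = 0.
Numerically: x_1* = 0, x_2* = 20.5128.

x_1* = 0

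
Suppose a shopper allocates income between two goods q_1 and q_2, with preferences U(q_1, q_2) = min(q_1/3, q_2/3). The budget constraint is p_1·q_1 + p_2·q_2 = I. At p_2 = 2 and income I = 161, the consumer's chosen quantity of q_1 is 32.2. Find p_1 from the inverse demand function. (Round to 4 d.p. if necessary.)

p_1 = 3

With perfect complements, no substitution: consume in ratio q_1:q_2 = 3:3.
Budget: p_1·q_1 + p_2·q_1 = I, so (3·p_1 + 3·p_2)·q_1 = 3·I.
Demand: q_1*(p_1,p_2,I) = 3·I/(3·p_1 + 3·p_2), q_2* = 3·I/(3·p_1 + 3·p_2).
Set q_1* = 32.2 in the demand function and solve for p_1: p_1 = 3.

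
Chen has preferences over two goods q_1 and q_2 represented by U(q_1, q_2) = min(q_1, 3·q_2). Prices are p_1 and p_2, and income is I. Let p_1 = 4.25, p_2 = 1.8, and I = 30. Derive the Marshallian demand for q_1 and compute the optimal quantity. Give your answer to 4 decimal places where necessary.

With perfect complements, no substitution: consume in ratio q_1:q_2 = 3:1.
Budget: p_1·q_1 + p_2·(1/3)·q_1 = I, so (3·p_1 + p_2)·q_1 = 3·I.
Demand: q_1*(p_1,p_2,I) = 3·I/(3·p_1 + p_2), q_2* = I/(3·p_1 + p_2).
Here 3·4.25 + 1.8 = 14.55, giving q_1* = 6.1856.

q_1* = 6.1856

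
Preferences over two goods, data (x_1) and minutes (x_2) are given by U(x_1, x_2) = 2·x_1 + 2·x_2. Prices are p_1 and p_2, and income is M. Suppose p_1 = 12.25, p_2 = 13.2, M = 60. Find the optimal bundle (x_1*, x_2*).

Linear utility — the consumer picks whichever good has higher MU/price: 2/12.25 = 0.1633 vs 2/13.2 = 0.1515.
x_1 gives more utility per dollar, so spend all income on x_1: x_1* = M/p_1, x_2* = 0.
Numerically: x_1* = 4.898, x_2* = 0.

x_1* = 4.898, x_2* = 0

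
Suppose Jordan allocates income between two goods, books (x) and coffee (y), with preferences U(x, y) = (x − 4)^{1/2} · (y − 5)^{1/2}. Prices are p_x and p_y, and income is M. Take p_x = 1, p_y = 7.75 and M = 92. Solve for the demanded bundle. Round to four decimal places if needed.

x* = 28.625, y* = 8.1774

This is Cobb-Douglas in (x−4, y−5): tangency gives 0.5·p_y·(y−5) = 0.5·p_x·(x−4).
Substituting into the budget: x* = 4 + 0.5·(M − 4·p_x − 5·p_y)/p_x, and y* = 5 + 0.5·(…)/p_y.
Discretionary income = 92 − 4·1 − 5·7.75 = 49.25; x* = 4 + 0.5·49.25/1 = 28.625; y* = 5 + 0.5·49.25/7.75 = 8.1774.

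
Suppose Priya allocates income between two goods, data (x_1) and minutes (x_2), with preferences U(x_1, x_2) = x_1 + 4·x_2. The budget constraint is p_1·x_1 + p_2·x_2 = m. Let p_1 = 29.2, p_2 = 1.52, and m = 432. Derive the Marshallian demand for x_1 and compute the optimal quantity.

Perfect substitutes: compare marginal utility per dollar. 1/p_1 vs 4/p_2 → 0.0342 vs 2.6316.
x_2 gives more utility per dollar, so spend all income on x_2: x_2* = m/p_2, x_1* = 0.
Numerically: x_1* = 0, x_2* = 284.2105.

x_1* = 0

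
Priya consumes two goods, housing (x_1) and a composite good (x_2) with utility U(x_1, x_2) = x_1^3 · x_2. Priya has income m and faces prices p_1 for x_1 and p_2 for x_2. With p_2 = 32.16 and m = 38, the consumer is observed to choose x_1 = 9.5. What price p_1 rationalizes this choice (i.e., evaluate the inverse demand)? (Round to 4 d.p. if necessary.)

The MRS is 3·x_2/x_1. Set MRS = p_1/p_2.
Rearranging, p_2·x_2 = (1/3)·p_1·x_1. Substituting into the budget gives p_1·x_1·(1 + (1/3)) = m.
Demand: x_1*(p_1,p_2,m) = 0.75·m/p_1 and x_2* = 0.25·m/p_2.
Set x_1* = 9.5 in the demand function and solve for p_1: p_1 = 3.

p_1 = 3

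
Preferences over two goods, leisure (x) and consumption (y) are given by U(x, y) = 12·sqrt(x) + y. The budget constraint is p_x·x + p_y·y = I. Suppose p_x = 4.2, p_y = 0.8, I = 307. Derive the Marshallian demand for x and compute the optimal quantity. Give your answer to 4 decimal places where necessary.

x* = 1.3061

Utility is quasi-linear in y; the FOC for x is 6/√x = p_x/p_y.
Thus x* = (6·p_y/p_x)² — independent of I — with the rest of income spent on y.
Plugging in: x* = (6·0.8/4.2)² = 1.3061.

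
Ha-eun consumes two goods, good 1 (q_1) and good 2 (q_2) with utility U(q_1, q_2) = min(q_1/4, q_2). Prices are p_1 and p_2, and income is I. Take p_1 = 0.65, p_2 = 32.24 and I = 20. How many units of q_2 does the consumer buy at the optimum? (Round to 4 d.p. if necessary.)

Leontief preferences: the optimum is at the kink where q_1/4 = q_2/1, i.e. q_2 = (1/4)·q_1.
Budget: p_1·q_1 + p_2·(1/4)·q_1 = I, so (4·p_1 + p_2)·q_1 = 4·I.
Demand: q_1*(p_1,p_2,I) = 4·I/(4·p_1 + p_2), q_2* = I/(4·p_1 + p_2).
Here 4·0.65 + 32.24 = 34.84, giving q_2* = 0.5741.

q_2* = 0.5741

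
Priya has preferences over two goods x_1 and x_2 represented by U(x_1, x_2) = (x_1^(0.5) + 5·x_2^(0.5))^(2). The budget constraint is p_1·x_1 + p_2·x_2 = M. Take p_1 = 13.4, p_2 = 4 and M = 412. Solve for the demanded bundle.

x_1* = 0.3628, x_2* = 101.7847

Substitute x_2 = (x_2/x_1)·x_1 into the budget: x_1* = M/(p_1 + p_2·(x_2/x_1)).
Numerically x_2/x_1 = 280.5625, so x_1* = 412/(13.4 + 4·280.5625) = 0.3628 and x_2* = 280.5625·0.3628 = 101.7847.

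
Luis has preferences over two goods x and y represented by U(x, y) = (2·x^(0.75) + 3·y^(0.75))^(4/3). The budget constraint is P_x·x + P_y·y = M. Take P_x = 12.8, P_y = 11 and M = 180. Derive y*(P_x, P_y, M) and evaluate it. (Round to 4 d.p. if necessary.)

MRS = MU_x/MU_y = (2/3)·(y/x)^(0.25). Set equal to P_x/P_y.
Hence y/x = ((3/2)·P_x/P_y)^(1/(0.25)), i.e. raised to the 4 power.
With the ratio pinned down, the budget gives x* = M/(P_x + P_y·(y/x)) and y* = (y/x)·x*.
Numerically y/x = 9.281842, so x* = 180/(12.8 + 11·9.281842) = 1.5666 and y* = 9.281842·1.5666 = 14.5407.

y* = 14.5407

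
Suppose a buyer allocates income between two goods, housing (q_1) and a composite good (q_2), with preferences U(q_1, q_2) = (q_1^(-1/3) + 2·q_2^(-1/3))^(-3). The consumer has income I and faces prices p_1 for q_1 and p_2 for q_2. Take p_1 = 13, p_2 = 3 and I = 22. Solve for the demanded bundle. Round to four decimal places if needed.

With the ratio pinned down, the budget gives q_1* = I/(p_1 + p_2·(q_2/q_1)) and q_2* = (q_2/q_1)·q_1*.
Numerically q_2/q_1 = 5.051136, so q_1* = 22/(13 + 3·5.051136) = 0.7814 and q_2* = 5.051136·0.7814 = 3.9471.

q_1* = 0.7814, q_2* = 3.9471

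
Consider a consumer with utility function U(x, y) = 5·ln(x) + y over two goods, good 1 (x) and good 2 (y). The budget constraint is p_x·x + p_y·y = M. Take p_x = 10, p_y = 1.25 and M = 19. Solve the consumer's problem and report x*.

MU_x = 5/x, MU_y = 1. Tangency: 5/x = p_x/p_y.
So x*(p_x,p_y) = 5·p_y/p_x, independent of income; and y* = (M − 5·p_y)/p_y.
At the given prices: x* = 5·1.25/10 = 0.625.

x* = 0.625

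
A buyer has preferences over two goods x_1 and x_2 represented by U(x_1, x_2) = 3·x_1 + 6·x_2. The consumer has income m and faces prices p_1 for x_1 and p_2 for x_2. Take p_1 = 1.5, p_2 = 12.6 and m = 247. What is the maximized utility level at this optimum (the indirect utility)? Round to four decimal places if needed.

V = 494

Perfect substitutes: compare marginal utility per dollar. 3/p_1 vs 6/p_2 → 2 vs 0.4762.
x_1 gives more utility per dollar, so spend all income on x_1: x_1* = m/p_1, x_2* = 0.
Numerically: x_1* = 164.6667, x_2* = 0.
Utility at the optimum: U(164.6667, 0) = 494.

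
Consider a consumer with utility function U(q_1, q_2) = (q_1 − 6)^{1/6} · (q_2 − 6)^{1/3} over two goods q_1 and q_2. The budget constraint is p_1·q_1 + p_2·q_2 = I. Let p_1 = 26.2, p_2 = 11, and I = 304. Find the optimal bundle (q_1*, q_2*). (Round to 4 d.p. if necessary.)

q_1* = 7.028, q_2* = 10.897

This is Cobb-Douglas in (q_1−6, q_2−6): tangency gives 1/6·p_2·(q_2−6) = 1/3·p_1·(q_1−6).
After buying the subsistence bundle (6, 6), a share 1/3 of the remaining income goes to q_1: q_1* = 6 + 1/3·(I − 6p_1 − 6p_2)/p_1.
Discretionary income = 304 − 6·26.2 − 6·11 = 80.8; q_1* = 6 + 1/3·80.8/26.2 = 7.028; q_2* = 6 + 2/3·80.8/11 = 10.897.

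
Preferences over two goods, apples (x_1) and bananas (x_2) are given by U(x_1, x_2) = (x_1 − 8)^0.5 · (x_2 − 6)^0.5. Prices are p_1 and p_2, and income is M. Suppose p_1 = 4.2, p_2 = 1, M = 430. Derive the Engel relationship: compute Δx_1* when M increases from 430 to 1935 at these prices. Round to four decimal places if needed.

After buying the subsistence bundle (8, 6), a share 0.5 of the remaining income goes to x_1: x_1* = 8 + 0.5·(M − 8p_1 − 6p_2)/p_1.
Discretionary income = 430 − 8·4.2 − 6·1 = 390.4; x_1* = 8 + 0.5·390.4/4.2 = 54.4762.
At M' = 1935: x_1* = 233.6429. Change: 233.6429 − 54.4762 = 179.1667.

Δx_1* = 179.1667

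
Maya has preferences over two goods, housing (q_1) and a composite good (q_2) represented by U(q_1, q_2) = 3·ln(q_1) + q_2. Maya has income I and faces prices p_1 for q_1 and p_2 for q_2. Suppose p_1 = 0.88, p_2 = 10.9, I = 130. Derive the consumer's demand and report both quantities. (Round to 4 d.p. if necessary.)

q_1* = 37.1591, q_2* = 8.9266

MU_q_1 = 3/q_1, MU_q_2 = 1. Tangency: 3/q_1 = p_1/p_2.
So q_1*(p_1,p_2) = 3·p_2/p_1, independent of income; and q_2* = (I − 3·p_2)/p_2.
At the given prices: q_1* = 3·10.9/0.88 = 37.1591, and q_2* = 8.9266.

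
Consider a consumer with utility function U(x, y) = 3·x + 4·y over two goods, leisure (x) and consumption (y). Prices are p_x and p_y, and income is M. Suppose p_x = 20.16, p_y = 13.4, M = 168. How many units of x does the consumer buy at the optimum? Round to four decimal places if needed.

Linear utility — the consumer picks whichever good has higher MU/price: 3/20.16 = 0.1488 vs 4/13.4 = 0.2985.
y gives more utility per dollar, so spend all income on y: y* = M/p_y, x* = 0.
Numerically: x* = 0, y* = 12.5373.

x* = 0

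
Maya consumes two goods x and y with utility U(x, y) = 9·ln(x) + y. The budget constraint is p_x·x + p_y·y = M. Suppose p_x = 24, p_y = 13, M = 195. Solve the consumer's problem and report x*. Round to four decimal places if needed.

At the given prices: x* = 9·13/24 = 4.875.

x* = 4.875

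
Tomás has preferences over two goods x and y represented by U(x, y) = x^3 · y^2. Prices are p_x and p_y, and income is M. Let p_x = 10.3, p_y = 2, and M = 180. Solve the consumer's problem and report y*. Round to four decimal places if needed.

y* = 36

Tangency: MRS = (3/2)·y/x = p_x/p_y.
So 3·p_y·y = 2·p_x·x; combined with the budget, a share 0.6 of income goes to x.
Demand: x*(p_x,p_y,M) = 0.6·M/p_x and y* = 0.4·M/p_y.
At p_x=10.3, p_y=2, M=180: y* = 0.4·180/2 = 36.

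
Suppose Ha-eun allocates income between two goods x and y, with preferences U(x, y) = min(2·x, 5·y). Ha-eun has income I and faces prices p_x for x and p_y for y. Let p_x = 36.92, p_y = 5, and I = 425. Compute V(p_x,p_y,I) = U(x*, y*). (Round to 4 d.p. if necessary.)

V = 21.8397

With perfect complements, no substitution: consume in ratio x:y = 5:2.
Budget: p_x·x + p_y·(2/5)·x = I, so (5·p_x + 2·p_y)·x = 5·I.
Demand: x*(p_x,p_y,I) = 5·I/(5·p_x + 2·p_y), y* = 2·I/(5·p_x + 2·p_y).
Here 5·36.92 + 2·5 = 194.6, giving x* = 10.9198 and y* = 4.3679.
Utility at the optimum: U(10.9198, 4.3679) = 21.8397.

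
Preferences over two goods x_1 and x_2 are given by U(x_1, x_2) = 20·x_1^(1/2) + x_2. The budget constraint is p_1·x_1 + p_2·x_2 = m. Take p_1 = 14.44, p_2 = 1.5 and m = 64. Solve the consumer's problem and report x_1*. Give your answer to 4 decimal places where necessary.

MU_x_1 = 10/√x_1, MU_x_2 = 1. Tangency: 10/√x_1 = p_1/p_2.
Thus x_1* = (10·p_2/p_1)² — independent of m — with the rest of income spent on x_2.
Plugging in: x_1* = (10·1.5/14.44)² = 1.0791.

x_1* = 1.0791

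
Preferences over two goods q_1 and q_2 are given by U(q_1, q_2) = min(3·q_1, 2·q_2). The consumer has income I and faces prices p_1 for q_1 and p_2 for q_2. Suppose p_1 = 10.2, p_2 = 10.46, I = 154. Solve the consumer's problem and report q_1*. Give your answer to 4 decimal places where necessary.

Leontief preferences: the optimum is at the kink where q_1/2 = q_2/3, i.e. q_2 = (3/2)·q_1.
Budget: p_1·q_1 + p_2·(3/2)·q_1 = I, so (2·p_1 + 3·p_2)·q_1 = 2·I.
Demand: q_1*(p_1,p_2,I) = 2·I/(2·p_1 + 3·p_2), q_2* = 3·I/(2·p_1 + 3·p_2).
Here 2·10.2 + 3·10.46 = 51.78, giving q_1* = 5.9482.

q_1* = 5.9482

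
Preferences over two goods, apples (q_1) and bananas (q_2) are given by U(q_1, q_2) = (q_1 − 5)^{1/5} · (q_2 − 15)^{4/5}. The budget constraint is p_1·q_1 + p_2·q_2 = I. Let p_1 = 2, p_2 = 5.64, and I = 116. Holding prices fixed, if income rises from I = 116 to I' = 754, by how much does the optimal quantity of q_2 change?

Δq_2* = 90.4965

MRS = (1/4)·(q_2−15)/(q_1−5). Tangency with p_1/p_2 gives q_2−15 = 4·(p_1/p_2)·(q_1−5).
Substituting into the budget: q_1* = 5 + 0.2·(I − 5·p_1 − 15·p_2)/p_1, and q_2* = 15 + 0.8·(…)/p_2.
Discretionary income = 116 − 5·2 − 15·5.64 = 21.4; q_2* = 15 + 0.8·21.4/5.64 = 18.0355.
At I' = 754: q_2* = 108.5319. Change: 108.5319 − 18.0355 = 90.4965.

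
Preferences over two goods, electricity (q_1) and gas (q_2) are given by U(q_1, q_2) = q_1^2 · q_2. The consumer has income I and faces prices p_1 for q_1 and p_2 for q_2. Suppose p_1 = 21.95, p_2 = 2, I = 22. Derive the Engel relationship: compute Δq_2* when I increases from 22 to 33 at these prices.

MU_q_1/MU_q_2 = (2·q_2)/(q_1); tangency sets this equal to p_1/p_2.
So 2·p_2·q_2 = p_1·q_1; combined with the budget, a share 2/3 of income goes to q_1.
Demand: q_1*(p_1,p_2,I) = 2/3·I/p_1 and q_2* = 1/3·I/p_2.
At p_1=21.95, p_2=2, I=22: q_2* = 1/3·22/2 = 3.6667.
At I' = 33: q_2* = 5.5. Change: 5.5 − 3.6667 = 1.8333.

Δq_2* = 1.8333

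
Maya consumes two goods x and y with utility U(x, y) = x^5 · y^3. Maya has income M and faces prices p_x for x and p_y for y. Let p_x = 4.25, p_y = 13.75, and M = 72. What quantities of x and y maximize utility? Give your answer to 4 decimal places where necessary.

x* = 10.5882, y* = 1.9636

MU_x/MU_y = (5·y)/(3·x); tangency sets this equal to p_x/p_y.
So 5·p_y·y = 3·p_x·x; combined with the budget, a share 0.625 of income goes to x.
Demand: x*(p_x,p_y,M) = 0.625·M/p_x and y* = 0.375·M/p_y.
At p_x=4.25, p_y=13.75, M=72: x* = 0.625·72/4.25 = 10.5882, y* = 1.9636.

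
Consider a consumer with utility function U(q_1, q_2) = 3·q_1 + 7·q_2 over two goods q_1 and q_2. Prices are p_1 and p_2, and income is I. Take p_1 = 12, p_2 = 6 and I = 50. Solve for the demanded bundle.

q_1* = 0, q_2* = 8.3333

Linear utility — the consumer picks whichever good has higher MU/price: 3/12 = 0.25 vs 7/6 = 1.1667.
q_2 gives more utility per dollar, so spend all income on q_2: q_2* = I/p_2, q_1* = 0.
Numerically: q_1* = 0, q_2* = 8.3333.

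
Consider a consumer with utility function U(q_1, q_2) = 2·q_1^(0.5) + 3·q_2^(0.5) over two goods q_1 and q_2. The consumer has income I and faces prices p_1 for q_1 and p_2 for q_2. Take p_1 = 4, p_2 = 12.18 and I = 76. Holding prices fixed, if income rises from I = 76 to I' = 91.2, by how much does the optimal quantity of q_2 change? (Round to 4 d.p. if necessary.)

Δq_2* = 0.5303

MU_q_1 ∝ 2·q_1^(-0.5), MU_q_2 ∝ 3·q_2^(-0.5), so MRS = (2/3)·(q_2/q_1)^(0.5) = p_1/p_2.
Hence q_2/q_1 = ((3/2)·p_1/p_2)^(1/(0.5)), i.e. raised to the 2 power.
With the ratio pinned down, the budget gives q_1* = I/(p_1 + p_2·(q_2/q_1)) and q_2* = (q_2/q_1)·q_1*.
Numerically q_2/q_1 = 0.242665, so q_1* = 76/(4 + 12.18·0.242665) = 10.9263 and q_2* = 0.242665·10.9263 = 2.6514.
At I' = 91.2: q_2* = 3.1817. Change: 3.1817 − 2.6514 = 0.5303.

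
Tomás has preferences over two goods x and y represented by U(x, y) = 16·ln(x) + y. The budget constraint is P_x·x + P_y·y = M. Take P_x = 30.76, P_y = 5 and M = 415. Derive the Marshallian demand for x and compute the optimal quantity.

x* = 2.6008

Set MRS = P_x/P_y: (16/x)/1 = P_x/P_y.
So x*(P_x,P_y) = 16·P_y/P_x, independent of income; and y* = (M − 16·P_y)/P_y.
At the given prices: x* = 16·5/30.76 = 2.6008.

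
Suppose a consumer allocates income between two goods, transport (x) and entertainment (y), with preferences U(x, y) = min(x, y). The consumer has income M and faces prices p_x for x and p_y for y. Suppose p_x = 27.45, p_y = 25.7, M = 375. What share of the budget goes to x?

Demand: x*(p_x,p_y,M) = M/(p_x + p_y), y* = M/(p_x + p_y).
Here 27.45 + 25.7 = 53.15, giving x* = 7.0555 and y* = 7.0555.
Expenditure on x: 27.45·7.0555 = 193.6736; share = 0.5165.

share on x = 0.5165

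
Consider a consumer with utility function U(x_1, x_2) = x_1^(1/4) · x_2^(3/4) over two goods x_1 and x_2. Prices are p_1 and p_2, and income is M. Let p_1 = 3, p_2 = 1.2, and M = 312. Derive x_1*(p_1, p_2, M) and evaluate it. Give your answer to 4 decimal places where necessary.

Demand: x_1*(p_1,p_2,M) = 0.25·M/p_1 and x_2* = 0.75·M/p_2.
At p_1=3, p_2=1.2, M=312: x_1* = 0.25·312/3 = 26.

x_1* = 26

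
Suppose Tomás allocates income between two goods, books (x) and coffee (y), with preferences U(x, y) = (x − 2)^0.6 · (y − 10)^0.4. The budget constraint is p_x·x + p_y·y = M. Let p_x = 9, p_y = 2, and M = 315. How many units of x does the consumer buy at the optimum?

x* = 20.4667

This is Cobb-Douglas in (x−2, y−10): tangency gives 0.6·p_y·(y−10) = 0.4·p_x·(x−2).
Substituting into the budget: x* = 2 + 0.6·(M − 2·p_x − 10·p_y)/p_x, and y* = 10 + 0.4·(…)/p_y.
Discretionary income = 315 − 2·9 − 10·2 = 277; x* = 2 + 0.6·277/9 = 20.4667.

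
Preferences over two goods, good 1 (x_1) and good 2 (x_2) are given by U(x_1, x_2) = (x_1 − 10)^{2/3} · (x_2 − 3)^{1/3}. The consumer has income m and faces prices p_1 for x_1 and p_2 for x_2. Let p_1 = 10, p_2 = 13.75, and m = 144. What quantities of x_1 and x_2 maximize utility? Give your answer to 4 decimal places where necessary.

x_1* = 10.1833, x_2* = 3.0667

This is Cobb-Douglas in (x_1−10, x_2−3): tangency gives 2/3·p_2·(x_2−3) = 1/3·p_1·(x_1−10).
Substituting into the budget: x_1* = 10 + 2/3·(m − 10·p_1 − 3·p_2)/p_1, and x_2* = 3 + 1/3·(…)/p_2.
Discretionary income = 144 − 10·10 − 3·13.75 = 2.75; x_1* = 10 + 2/3·2.75/10 = 10.1833; x_2* = 3 + 1/3·2.75/13.75 = 3.0667.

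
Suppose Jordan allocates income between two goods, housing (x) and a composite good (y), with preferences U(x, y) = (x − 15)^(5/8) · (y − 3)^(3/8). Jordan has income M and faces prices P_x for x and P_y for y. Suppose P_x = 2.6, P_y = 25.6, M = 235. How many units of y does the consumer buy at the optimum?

y* = 4.7461

This is Cobb-Douglas in (x−15, y−3): tangency gives 0.625·P_y·(y−3) = 0.375·P_x·(x−15).
After buying the subsistence bundle (15, 3), a share 0.625 of the remaining income goes to x: x* = 15 + 0.625·(M − 15P_x − 3P_y)/P_x.
Discretionary income = 235 − 15·2.6 − 3·25.6 = 119.2; y* = 3 + 0.375·119.2/25.6 = 4.7461.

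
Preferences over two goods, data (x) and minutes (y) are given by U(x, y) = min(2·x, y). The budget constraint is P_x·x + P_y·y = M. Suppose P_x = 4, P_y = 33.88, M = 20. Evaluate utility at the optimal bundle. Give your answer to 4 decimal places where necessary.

Leontief preferences: the optimum is at the kink where x/1 = y/2, i.e. y = 2·x.
Budget: P_x·x + P_y·2·x = M, so (P_x + 2·P_y)·x = M.
Demand: x*(P_x,P_y,M) = M/(P_x + 2·P_y), y* = 2·M/(P_x + 2·P_y).
Here 4 + 2·33.88 = 71.76, giving x* = 0.2787 and y* = 0.5574.
Utility at the optimum: U(0.2787, 0.5574) = 0.5574.

V = 0.5574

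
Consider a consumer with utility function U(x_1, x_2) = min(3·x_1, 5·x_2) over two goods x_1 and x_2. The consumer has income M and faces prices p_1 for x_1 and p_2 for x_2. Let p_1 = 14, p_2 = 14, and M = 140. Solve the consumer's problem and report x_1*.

x_1* = 6.25

Demand: x_1*(p_1,p_2,M) = 5·M/(5·p_1 + 3·p_2), x_2* = 3·M/(5·p_1 + 3·p_2).
Here 5·14 + 3·14 = 112, giving x_1* = 6.25.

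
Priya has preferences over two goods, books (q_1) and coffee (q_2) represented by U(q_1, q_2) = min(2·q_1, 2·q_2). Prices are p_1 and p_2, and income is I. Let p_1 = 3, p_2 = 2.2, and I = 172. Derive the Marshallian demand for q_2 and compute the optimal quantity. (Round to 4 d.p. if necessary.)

q_2* = 33.0769

Leontief preferences: the optimum is at the kink where q_1/2 = q_2/2, i.e. q_2 = q_1.
Budget: p_1·q_1 + p_2·q_1 = I, so (2·p_1 + 2·p_2)·q_1 = 2·I.
Demand: q_1*(p_1,p_2,I) = 2·I/(2·p_1 + 2·p_2), q_2* = 2·I/(2·p_1 + 2·p_2).
Here 2·3 + 2·2.2 = 10.4, giving q_2* = 33.0769.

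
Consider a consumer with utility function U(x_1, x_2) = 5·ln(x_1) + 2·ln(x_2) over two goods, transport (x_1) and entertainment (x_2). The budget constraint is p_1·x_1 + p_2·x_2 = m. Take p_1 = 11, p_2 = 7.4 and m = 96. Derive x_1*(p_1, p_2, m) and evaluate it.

Tangency: MRS = (5/2)·x_2/x_1 = p_1/p_2.
So 5·p_2·x_2 = 2·p_1·x_1; combined with the budget, a share 5/7 of income goes to x_1.
Demand: x_1*(p_1,p_2,m) = 5/7·m/p_1 and x_2* = 2/7·m/p_2.
At p_1=11, p_2=7.4, m=96: x_1* = 5/7·96/11 = 6.2338.

x_1* = 6.2338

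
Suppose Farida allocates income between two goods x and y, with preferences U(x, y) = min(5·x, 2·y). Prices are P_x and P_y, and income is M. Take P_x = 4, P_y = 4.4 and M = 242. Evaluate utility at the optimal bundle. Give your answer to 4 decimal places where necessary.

V = 80.6667

With perfect complements, no substitution: consume in ratio x:y = 2:5.
Budget: P_x·x + P_y·(5/2)·x = M, so (2·P_x + 5·P_y)·x = 2·M.
Demand: x*(P_x,P_y,M) = 2·M/(2·P_x + 5·P_y), y* = 5·M/(2·P_x + 5·P_y).
Here 2·4 + 5·4.4 = 30, giving x* = 16.1333 and y* = 40.3333.
Utility at the optimum: U(16.1333, 40.3333) = 80.6667.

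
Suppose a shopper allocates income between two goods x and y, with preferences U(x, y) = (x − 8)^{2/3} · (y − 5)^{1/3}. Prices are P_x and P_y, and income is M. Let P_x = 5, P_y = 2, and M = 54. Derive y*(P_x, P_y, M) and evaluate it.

y* = 5.6667

MRS = 2·(y−5)/(x−8). Tangency with P_x/P_y gives y−5 = (1/2)·(P_x/P_y)·(x−8).
After buying the subsistence bundle (8, 5), a share 2/3 of the remaining income goes to x: x* = 8 + 2/3·(M − 8P_x − 5P_y)/P_x.
Discretionary income = 54 − 8·5 − 5·2 = 4; y* = 5 + 1/3·4/2 = 5.6667.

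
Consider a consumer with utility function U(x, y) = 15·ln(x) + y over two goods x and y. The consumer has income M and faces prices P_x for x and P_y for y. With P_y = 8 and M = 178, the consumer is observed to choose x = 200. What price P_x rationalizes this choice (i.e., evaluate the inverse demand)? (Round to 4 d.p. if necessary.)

MU_x = 15/x, MU_y = 1. Tangency: 15/x = P_x/P_y.
So x*(P_x,P_y) = 15·P_y/P_x, independent of income; and y* = (M − 15·P_y)/P_y.
Set x* = 200 in the demand function and solve for P_x: P_x = 0.6.

P_x = 0.6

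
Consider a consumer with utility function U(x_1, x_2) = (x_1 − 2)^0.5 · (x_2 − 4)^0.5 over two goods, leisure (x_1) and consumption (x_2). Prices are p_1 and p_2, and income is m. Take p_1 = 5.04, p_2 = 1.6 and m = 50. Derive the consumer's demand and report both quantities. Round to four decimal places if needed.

Let x_1' = x_1−2, x_2' = x_2−4. MRS = x_2'/x_1' = p_1/p_2.
After buying the subsistence bundle (2, 4), a share 0.5 of the remaining income goes to x_1: x_1* = 2 + 0.5·(m − 2p_1 − 4p_2)/p_1.
Discretionary income = 50 − 2·5.04 − 4·1.6 = 33.52; x_1* = 2 + 0.5·33.52/5.04 = 5.3254; x_2* = 4 + 0.5·33.52/1.6 = 14.475.

x_1* = 5.3254, x_2* = 14.475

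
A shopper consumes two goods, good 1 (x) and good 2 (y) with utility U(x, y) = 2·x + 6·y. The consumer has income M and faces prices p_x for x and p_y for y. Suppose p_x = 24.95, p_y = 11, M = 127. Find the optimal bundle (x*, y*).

x* = 0, y* = 11.5455

Linear utility — the consumer picks whichever good has higher MU/price: 2/24.95 = 0.0802 vs 6/11 = 0.5455.
y gives more utility per dollar, so spend all income on y: y* = M/p_y, x* = 0.
Numerically: x* = 0, y* = 11.5455.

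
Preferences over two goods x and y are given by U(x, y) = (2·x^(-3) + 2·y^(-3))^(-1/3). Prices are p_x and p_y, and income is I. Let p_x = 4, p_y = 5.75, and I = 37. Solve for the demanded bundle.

x* = 3.9994, y* = 3.6526

Substitute y = (y/x)·x into the budget: x* = I/(p_x + p_y·(y/x)).
Numerically y/x = 0.913268, so x* = 37/(4 + 5.75·0.913268) = 3.9994 and y* = 0.913268·3.9994 = 3.6526.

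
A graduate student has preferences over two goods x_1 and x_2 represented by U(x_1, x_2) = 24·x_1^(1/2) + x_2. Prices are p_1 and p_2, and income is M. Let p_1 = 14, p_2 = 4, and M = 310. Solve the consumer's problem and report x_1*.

x_1* = 11.7551

Set MRS = p_1/p_2: 12·x_1^(−1/2) = p_1/p_2.
Thus x_1* = (12·p_2/p_1)² — independent of M — with the rest of income spent on x_2.
Plugging in: x_1* = (12·4/14)² = 11.7551.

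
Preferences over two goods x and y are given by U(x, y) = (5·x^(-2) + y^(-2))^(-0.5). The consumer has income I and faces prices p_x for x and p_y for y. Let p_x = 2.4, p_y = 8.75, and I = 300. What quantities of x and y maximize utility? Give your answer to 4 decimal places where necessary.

x* = 52.4045, y* = 19.9119

MU_x ∝ 5·x^(-3), MU_y ∝ y^(-3), so MRS = 5·(y/x)^(3) = p_x/p_y.
Solve for the ratio: y/x = [(1/5)·p_x/p_y]^(1/3).
With the ratio pinned down, the budget gives x* = I/(p_x + p_y·(y/x)) and y* = (y/x)·x*.
Numerically y/x = 0.379966, so x* = 300/(2.4 + 8.75·0.379966) = 52.4045 and y* = 0.379966·52.4045 = 19.9119.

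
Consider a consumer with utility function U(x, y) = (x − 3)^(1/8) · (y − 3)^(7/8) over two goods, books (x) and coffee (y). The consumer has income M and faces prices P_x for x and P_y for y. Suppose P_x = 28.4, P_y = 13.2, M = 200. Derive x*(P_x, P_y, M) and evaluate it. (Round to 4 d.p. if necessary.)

Let x' = x−3, y' = y−3. MRS = (1/7)·y'/x' = P_x/P_y.
Substituting into the budget: x* = 3 + 0.125·(M − 3·P_x − 3·P_y)/P_x, and y* = 3 + 0.875·(…)/P_y.
Discretionary income = 200 − 3·28.4 − 3·13.2 = 75.2; x* = 3 + 0.125·75.2/28.4 = 3.331.

x* = 3.331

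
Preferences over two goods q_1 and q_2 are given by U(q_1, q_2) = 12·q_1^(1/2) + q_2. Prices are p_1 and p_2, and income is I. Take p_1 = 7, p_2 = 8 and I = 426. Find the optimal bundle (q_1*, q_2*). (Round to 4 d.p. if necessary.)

MU_q_1 = 6/√q_1, MU_q_2 = 1. Tangency: 6/√q_1 = p_1/p_2.
Solve: √q_1 = 6·p_2/p_1, so q_1*(p_1,p_2) = (6·p_2/p_1)², and q_2* = (I − p_1·q_1*)/p_2.
Plugging in: q_1* = (6·8/7)² = 47.0204, q_2* = 12.1071.

q_1* = 47.0204, q_2* = 12.1071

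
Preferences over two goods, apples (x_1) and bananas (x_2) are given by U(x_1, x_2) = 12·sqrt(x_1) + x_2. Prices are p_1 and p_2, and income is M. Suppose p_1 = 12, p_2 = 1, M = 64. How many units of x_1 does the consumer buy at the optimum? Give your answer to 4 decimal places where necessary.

MU_x_1 = 6/√x_1, MU_x_2 = 1. Tangency: 6/√x_1 = p_1/p_2.
Solve: √x_1 = 6·p_2/p_1, so x_1*(p_1,p_2) = (6·p_2/p_1)², and x_2* = (M − p_1·x_1*)/p_2.
Plugging in: x_1* = (6·1/12)² = 0.25.

x_1* = 0.25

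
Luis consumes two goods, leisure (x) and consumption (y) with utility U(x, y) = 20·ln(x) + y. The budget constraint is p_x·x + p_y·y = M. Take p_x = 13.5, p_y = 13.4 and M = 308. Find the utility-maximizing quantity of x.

MU_x = 20/x, MU_y = 1. Tangency: 20/x = p_x/p_y.
So x*(p_x,p_y) = 20·p_y/p_x, independent of income; and y* = (M − 20·p_y)/p_y.
At the given prices: x* = 20·13.4/13.5 = 19.8519.

x* = 19.8519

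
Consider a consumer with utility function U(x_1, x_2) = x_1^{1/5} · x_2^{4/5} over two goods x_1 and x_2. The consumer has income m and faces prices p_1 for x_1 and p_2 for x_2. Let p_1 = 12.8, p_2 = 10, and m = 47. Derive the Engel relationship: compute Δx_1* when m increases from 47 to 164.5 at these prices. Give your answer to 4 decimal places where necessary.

Δx_1* = 1.8359

Tangency: MRS = (1/4)·x_2/x_1 = p_1/p_2.
So 0.2·p_2·x_2 = 0.8·p_1·x_1; combined with the budget, a share 0.2 of income goes to x_1.
Demand: x_1*(p_1,p_2,m) = 0.2·m/p_1 and x_2* = 0.8·m/p_2.
At p_1=12.8, p_2=10, m=47: x_1* = 0.2·47/12.8 = 0.7344.
At m' = 164.5: x_1* = 2.5703. Change: 2.5703 − 0.7344 = 1.8359.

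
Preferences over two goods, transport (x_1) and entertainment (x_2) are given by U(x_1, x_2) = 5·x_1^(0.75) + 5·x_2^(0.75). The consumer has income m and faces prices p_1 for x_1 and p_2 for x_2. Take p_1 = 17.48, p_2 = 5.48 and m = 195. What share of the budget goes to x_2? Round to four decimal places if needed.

share on x_2 = 0.9701

From the CES first-order condition, (x_2/x_1)^(0.25) = p_1/p_2.
Solve for the ratio: x_2/x_1 = [p_1/p_2]^(4).
Substitute x_2 = (x_2/x_1)·x_1 into the budget: x_1* = m/(p_1 + p_2·(x_2/x_1)).
Numerically x_2/x_1 = 103.52458, so x_1* = 195/(17.48 + 5.48·103.52458) = 0.3335 and x_2* = 103.52458·0.3335 = 34.5203.
Expenditure on x_2: 5.48·34.5203 = 189.1713; share = 0.9701.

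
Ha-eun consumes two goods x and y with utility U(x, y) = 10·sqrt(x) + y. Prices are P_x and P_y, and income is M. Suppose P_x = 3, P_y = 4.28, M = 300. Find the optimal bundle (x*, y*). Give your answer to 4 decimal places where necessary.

Utility is quasi-linear in y; the FOC for x is 5/√x = P_x/P_y.
Solve: √x = 5·P_y/P_x, so x*(P_x,P_y) = (5·P_y/P_x)², and y* = (M − P_x·x*)/P_y.
Plugging in: x* = (5·4.28/3)² = 50.8844, y* = 34.4268.

x* = 50.8844, y* = 34.4268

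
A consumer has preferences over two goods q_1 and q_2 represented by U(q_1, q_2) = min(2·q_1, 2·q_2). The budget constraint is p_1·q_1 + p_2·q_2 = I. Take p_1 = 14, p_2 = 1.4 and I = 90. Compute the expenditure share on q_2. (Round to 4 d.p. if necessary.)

share on q_2 = 0.0909

Here 2·14 + 2·1.4 = 30.8, giving q_1* = 5.8442 and q_2* = 5.8442.
Expenditure on q_2: 1.4·5.8442 = 8.1818; share = 0.0909.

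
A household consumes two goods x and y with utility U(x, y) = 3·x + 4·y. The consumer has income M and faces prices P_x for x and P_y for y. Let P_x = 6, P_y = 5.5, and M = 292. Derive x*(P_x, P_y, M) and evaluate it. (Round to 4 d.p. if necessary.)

x* = 0

Perfect substitutes: compare marginal utility per dollar. 3/P_x vs 4/P_y → 0.5 vs 0.7273.
y gives more utility per dollar, so spend all income on y: y* = M/P_y, x* = 0.
Numerically: x* = 0, y* = 53.0909.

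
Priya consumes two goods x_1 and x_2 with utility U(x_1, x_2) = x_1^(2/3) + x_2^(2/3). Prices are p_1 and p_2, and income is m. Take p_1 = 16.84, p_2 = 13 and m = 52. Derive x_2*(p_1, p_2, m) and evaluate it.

From the CES first-order condition, (x_2/x_1)^(1/3) = p_1/p_2.
Solve for the ratio: x_2/x_1 = [p_1/p_2]^(3).
With the ratio pinned down, the budget gives x_1* = m/(p_1 + p_2·(x_2/x_1)) and x_2* = (x_2/x_1)·x_1*.
Numerically x_2/x_1 = 2.173683, so x_1* = 52/(16.84 + 13·2.173683) = 1.153 and x_2* = 2.173683·1.153 = 2.5064.

x_2* = 2.5064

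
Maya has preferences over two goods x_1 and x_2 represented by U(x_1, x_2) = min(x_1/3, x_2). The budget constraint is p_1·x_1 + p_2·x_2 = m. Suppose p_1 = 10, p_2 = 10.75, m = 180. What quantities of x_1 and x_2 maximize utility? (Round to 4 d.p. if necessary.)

x_1* = 13.2515, x_2* = 4.4172

With perfect complements, no substitution: consume in ratio x_1:x_2 = 3:1.
Budget: p_1·x_1 + p_2·(1/3)·x_1 = m, so (3·p_1 + p_2)·x_1 = 3·m.
Demand: x_1*(p_1,p_2,m) = 3·m/(3·p_1 + p_2), x_2* = m/(3·p_1 + p_2).
Here 3·10 + 10.75 = 40.75, giving x_1* = 13.2515 and x_2* = 4.4172.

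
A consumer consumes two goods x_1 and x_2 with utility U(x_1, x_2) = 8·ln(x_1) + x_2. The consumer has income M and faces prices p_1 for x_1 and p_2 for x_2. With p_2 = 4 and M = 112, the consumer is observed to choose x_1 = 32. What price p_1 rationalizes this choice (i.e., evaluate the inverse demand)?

Set MRS = p_1/p_2: (8/x_1)/1 = p_1/p_2.
So x_1*(p_1,p_2) = 8·p_2/p_1, independent of income; and x_2* = (M − 8·p_2)/p_2.
Set x_1* = 32 in the demand function and solve for p_1: p_1 = 1.

p_1 = 1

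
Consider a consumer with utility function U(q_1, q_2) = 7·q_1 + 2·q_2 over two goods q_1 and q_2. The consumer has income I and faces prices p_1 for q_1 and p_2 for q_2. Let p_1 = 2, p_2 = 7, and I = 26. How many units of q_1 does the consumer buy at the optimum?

Linear utility — the consumer picks whichever good has higher MU/price: 7/2 = 3.5 vs 2/7 = 0.2857.
q_1 gives more utility per dollar, so spend all income on q_1: q_1* = I/p_1, q_2* = 0.
Numerically: q_1* = 13, q_2* = 0.

q_1* = 13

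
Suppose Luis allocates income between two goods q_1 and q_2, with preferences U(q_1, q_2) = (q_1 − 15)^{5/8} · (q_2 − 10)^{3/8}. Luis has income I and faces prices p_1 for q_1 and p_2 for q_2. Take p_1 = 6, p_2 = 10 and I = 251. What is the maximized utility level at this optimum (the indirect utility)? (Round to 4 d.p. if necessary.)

V = 4.3318

Let q_1' = q_1−15, q_2' = q_2−10. MRS = (5/3)·q_2'/q_1' = p_1/p_2.
Substituting into the budget: q_1* = 15 + 0.625·(I − 15·p_1 − 10·p_2)/p_1, and q_2* = 10 + 0.375·(…)/p_2.
Discretionary income = 251 − 15·6 − 10·10 = 61; q_1* = 15 + 0.625·61/6 = 21.3542; q_2* = 10 + 0.375·61/10 = 12.2875.
Utility at the optimum: U(21.3542, 12.2875) = 4.3318.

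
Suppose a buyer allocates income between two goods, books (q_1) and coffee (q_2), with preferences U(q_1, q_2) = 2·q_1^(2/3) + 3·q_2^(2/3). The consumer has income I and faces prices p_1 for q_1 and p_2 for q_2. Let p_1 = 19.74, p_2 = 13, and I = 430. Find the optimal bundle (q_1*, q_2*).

MRS = MU_q_1/MU_q_2 = (2/3)·(q_2/q_1)^(1/3). Set equal to p_1/p_2.
Solve for the ratio: q_2/q_1 = [(3/2)·p_1/p_2]^(3).
With the ratio pinned down, the budget gives q_1* = I/(p_1 + p_2·(q_2/q_1)) and q_2* = (q_2/q_1)·q_1*.
Numerically q_2/q_1 = 11.816399, so q_1* = 430/(19.74 + 13·11.816399) = 2.4805 and q_2* = 11.816399·2.4805 = 29.3104.

q_1* = 2.4805, q_2* = 29.3104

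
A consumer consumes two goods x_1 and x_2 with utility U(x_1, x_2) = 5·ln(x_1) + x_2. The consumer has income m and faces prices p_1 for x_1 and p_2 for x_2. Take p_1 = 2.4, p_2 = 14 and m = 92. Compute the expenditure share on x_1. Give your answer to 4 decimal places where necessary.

Set MRS = p_1/p_2: (5/x_1)/1 = p_1/p_2.
So x_1*(p_1,p_2) = 5·p_2/p_1, independent of income; and x_2* = (m − 5·p_2)/p_2.
At the given prices: x_1* = 5·14/2.4 = 29.1667, and x_2* = 1.5714.
Expenditure on x_1: 2.4·29.1667 = 70; share = 0.7609.

share on x_1 = 0.7609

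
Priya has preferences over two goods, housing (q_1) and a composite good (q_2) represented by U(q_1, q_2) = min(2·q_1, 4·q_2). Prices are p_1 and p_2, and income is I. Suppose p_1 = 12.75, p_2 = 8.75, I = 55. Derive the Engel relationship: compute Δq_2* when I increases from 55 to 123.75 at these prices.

Demand: q_1*(p_1,p_2,I) = 4·I/(4·p_1 + 2·p_2), q_2* = 2·I/(4·p_1 + 2·p_2).
Here 4·12.75 + 2·8.75 = 68.5, giving q_2* = 1.6058.
At I' = 123.75: q_2* = 3.6131. Change: 3.6131 − 1.6058 = 2.0073.

Δq_2* = 2.0073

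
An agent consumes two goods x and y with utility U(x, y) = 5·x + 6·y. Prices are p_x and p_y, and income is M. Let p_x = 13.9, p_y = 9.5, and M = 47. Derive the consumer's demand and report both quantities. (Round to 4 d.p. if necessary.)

x* = 0, y* = 4.9474

Perfect substitutes: compare marginal utility per dollar. 5/p_x vs 6/p_y → 0.3597 vs 0.6316.
y gives more utility per dollar, so spend all income on y: y* = M/p_y, x* = 0.
Numerically: x* = 0, y* = 4.9474.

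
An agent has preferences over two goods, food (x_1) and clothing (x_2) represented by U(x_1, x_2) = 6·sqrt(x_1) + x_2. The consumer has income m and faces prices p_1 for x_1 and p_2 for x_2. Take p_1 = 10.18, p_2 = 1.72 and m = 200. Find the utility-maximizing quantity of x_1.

x_1* = 0.2569

Utility is quasi-linear in x_2; the FOC for x_1 is 3/√x_1 = p_1/p_2.
Thus x_1* = (3·p_2/p_1)² — independent of m — with the rest of income spent on x_2.
Plugging in: x_1* = (3·1.72/10.18)² = 0.2569.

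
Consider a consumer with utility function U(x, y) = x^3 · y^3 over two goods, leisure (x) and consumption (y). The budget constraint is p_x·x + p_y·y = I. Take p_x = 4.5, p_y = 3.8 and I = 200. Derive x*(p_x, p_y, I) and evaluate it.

Demand: x*(p_x,p_y,I) = 0.5·I/p_x and y* = 0.5·I/p_y.
At p_x=4.5, p_y=3.8, I=200: x* = 0.5·200/4.5 = 22.2222.

x* = 22.2222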